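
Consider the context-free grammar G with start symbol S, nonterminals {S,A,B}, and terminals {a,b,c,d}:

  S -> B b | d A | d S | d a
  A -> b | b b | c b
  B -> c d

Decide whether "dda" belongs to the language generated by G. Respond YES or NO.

CNF form of G:
  S -> B T0 | T2 A | T2 S | T2 T3
  A -> T0 T0 | T1 T0 | b
  B -> T1 T2
  T0 -> b
  T1 -> c
  T2 -> d
  T3 -> a

Fill CYK table bottom-up:
  [0..0]={T2}  "d"  orig:{}
  [1..1]={T2}  "d"  orig:{}
  [2..2]={T3}  "a"  orig:{}
  [0..1]=∅  "dd"
  [1..2]={S}  "da"
  [0..2]={S}  "dda"

S ∈ T[0,2] ⇒ YES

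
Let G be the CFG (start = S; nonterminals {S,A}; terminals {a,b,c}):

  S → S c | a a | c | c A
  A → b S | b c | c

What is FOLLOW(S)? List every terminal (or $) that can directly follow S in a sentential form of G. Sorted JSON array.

FIRST iteration:
[1]
  A via A→b S: +{b}
  A via A→c: +{c}
  S via S→a a: +{a}
  S via S→c: +{c}
  FIRST(S)={a,c}  FIRST(A)={b,c}
[2] — fixpoint
  FIRST(S)={a,c}  FIRST(A)={b,c}

FOLLOW sets:
FOLLOW(S) := {$}
round 1:
  S→S c: FOLLOW(S) ⊇ FIRST(c) = {c}; new: +{c}
  S→c A: FOLLOW(A) ⊇ FOLLOW(S) ⊇ {$,c}; new: +{$,c}
  S: {$,c}  A: {$,c}
round 2: (stable)
  S: {$,c}  A: {$,c}

FOLLOW(S) = ["$", "c"]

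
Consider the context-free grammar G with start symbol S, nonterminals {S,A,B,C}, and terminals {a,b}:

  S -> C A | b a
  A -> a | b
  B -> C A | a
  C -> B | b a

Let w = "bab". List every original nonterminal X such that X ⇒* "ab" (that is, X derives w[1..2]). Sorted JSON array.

CNF form of G:
  S -> C A | T0 T1
  A -> a | b
  B -> C A | a
  C -> C A | T0 T1 | a
  T0 -> b
  T1 -> a

CYK table (by increasing span) — only the sub-triangle for w[1..2]:
  [1..1]={A,B,C,T1}  "a"  orig:{A,B,C}
  [2..2]={A,T0}  "b"  orig:{A}
  [1..2]={B,C,S}  "ab"

Original NTs in T[1,2] deriving "ab": ["B", "C", "S"]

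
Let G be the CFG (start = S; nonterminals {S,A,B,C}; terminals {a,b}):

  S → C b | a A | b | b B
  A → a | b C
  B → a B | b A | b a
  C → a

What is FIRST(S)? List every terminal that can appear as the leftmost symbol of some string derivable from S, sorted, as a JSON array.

FIRST iteration:
[1]
  A via A→a: +{a}
  A via A→b C: +{b}
  B via B→a B: +{a}
  B via B→b A: +{b}
  C via C→a: +{a}
  S via S→C b: +{a}
  S via S→b: +{b}
  FIRST[S]={a,b}  FIRST[A]={a,b}  FIRST[B]={a,b}  FIRST[C]={a}
[2] — fixpoint
  FIRST[S]={a,b}  FIRST[A]={a,b}  FIRST[B]={a,b}  FIRST[C]={a}

FIRST(S) = ["a", "b"]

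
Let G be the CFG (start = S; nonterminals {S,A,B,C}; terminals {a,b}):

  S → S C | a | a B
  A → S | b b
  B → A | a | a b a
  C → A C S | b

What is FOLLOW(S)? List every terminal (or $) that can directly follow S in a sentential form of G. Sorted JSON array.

Compute FIRST by fixpoint:
iter 1:
  A via A→b b: +{b}
  B via B→A: +{b}
  B via B→a: +{a}
  C via C→A C S: +{b}
  S via S→a: +{a}
  FIRST[S]={a}  FIRST[A]={b}  FIRST[B]={a,b}  FIRST[C]={b}
iter 2:
  A via A→S: +{a}
  C via C→A C S: +{a}
  FIRST[S]={a}  FIRST[A]={a,b}  FIRST[B]={a,b}  FIRST[C]={a,b}
iter 3: — fixpoint
  FIRST[S]={a}  FIRST[A]={a,b}  FIRST[B]={a,b}  FIRST[C]={a,b}

Compute FOLLOW by fixpoint:
initialize: $ ∈ FOLLOW(S)
pass 1:
  C→A C S: FOLLOW(A) ⊇ FIRST(C) = {a,b}; new: +{a,b}
  C→A C S: FOLLOW(C) ⊇ FIRST(S) = {a}; new: +{a}
  C→A C S: FOLLOW(S) ⊇ FOLLOW(C) ⊇ {a}; new: +{a}
  S→S C: FOLLOW(S) ⊇ FIRST(C) = {a,b}; new: +{b}
  S→S C: FOLLOW(C) ⊇ FOLLOW(S) ⊇ {$,a,b}; new: +{$,b}
  S→a B: FOLLOW(B) ⊇ FOLLOW(S) ⊇ {$,a,b}; new: +{$,a,b}
  FOLLOW[S]={$,a,b}  FOLLOW[A]={a,b}  FOLLOW[B]={$,a,b}  FOLLOW[C]={$,a,b}
pass 2:
  B→A: FOLLOW(A) ⊇ FOLLOW(B) ⊇ {$,a,b}; new: +{$}
  FOLLOW[S]={$,a,b}  FOLLOW[A]={$,a,b}  FOLLOW[B]={$,a,b}  FOLLOW[C]={$,a,b}
pass 3: (no change)
  FOLLOW[S]={$,a,b}  FOLLOW[A]={$,a,b}  FOLLOW[B]={$,a,b}  FOLLOW[C]={$,a,b}

FOLLOW(S) = ["$", "a", "b"]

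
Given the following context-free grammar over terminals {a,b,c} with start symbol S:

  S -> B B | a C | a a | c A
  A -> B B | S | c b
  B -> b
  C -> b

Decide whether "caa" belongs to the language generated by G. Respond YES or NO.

Convert to CNF:
  S -> B B | T0 C | T0 T0 | T1 A
  A -> B B | T0 C | T0 T0 | T1 A | T1 T2
  B -> b
  C -> b
  T0 -> a
  T1 -> c
  T2 -> b

CYK table (by increasing span):
  T[0,0] 'c' = {T1}  orig:{}
  T[1,1] 'a' = {T0}  orig:{}
  T[2,2] 'a' = {T0}  orig:{}
  T[0,1] 'ca' = ∅
  T[1,2] 'aa' = {A,S}
  T[0,2] 'caa' = {A,S}

S ∈ T[0,2] ⇒ YES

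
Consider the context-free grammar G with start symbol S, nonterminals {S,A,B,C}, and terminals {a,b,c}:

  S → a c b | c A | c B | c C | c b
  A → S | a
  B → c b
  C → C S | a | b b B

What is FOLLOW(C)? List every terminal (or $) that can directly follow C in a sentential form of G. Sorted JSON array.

FIRST sets, iterate to fixpoint:
pass 1:
  A via A→a: +{a}
  B via B→c b: +{c}
  C via C→a: +{a}
  C via C→b b B: +{b}
  S via S→a c b: +{a}
  S via S→c A: +{c}
  S: {a,c}  A: {a}  B: {c}  C: {a,b}
pass 2:
  A via A→S: +{c}
  S: {a,c}  A: {a,c}  B: {c}  C: {a,b}
pass 3: (no change)
  S: {a,c}  A: {a,c}  B: {c}  C: {a,b}

Compute FOLLOW by fixpoint:
seed FOLLOW(S) with $
round 1:
  C→C S: FOLLOW(C) ⊇ FIRST(S) = {a,c}; new: +{a,c}
  C→C S: FOLLOW(S) ⊇ FOLLOW(C) ⊇ {a,c}; new: +{a,c}
  C→b b B: FOLLOW(B) ⊇ FOLLOW(C) ⊇ {a,c}; new: +{a,c}
  S→c A: FOLLOW(A) ⊇ FOLLOW(S) ⊇ {$,a,c}; new: +{$,a,c}
  S→c B: FOLLOW(B) ⊇ FOLLOW(S) ⊇ {$,a,c}; new: +{$}
  S→c C: FOLLOW(C) ⊇ FOLLOW(S) ⊇ {$,a,c}; new: +{$}
  S: {$,a,c}  A: {$,a,c}  B: {$,a,c}  C: {$,a,c}
round 2: (stable)
  S: {$,a,c}  A: {$,a,c}  B: {$,a,c}  C: {$,a,c}

FOLLOW(C) = ["$", "a", "c"]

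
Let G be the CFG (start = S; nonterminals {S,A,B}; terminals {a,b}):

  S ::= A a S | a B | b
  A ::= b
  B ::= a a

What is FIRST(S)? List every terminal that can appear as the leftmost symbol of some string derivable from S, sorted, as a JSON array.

FIRST iteration:
round 1:
  A via A→b: +{b}
  B via B→a a: +{a}
  S via S→A a S: +{b}
  S via S→a B: +{a}
  FIRST(S)={a,b}  FIRST(A)={b}  FIRST(B)={a}
round 2: (no change)
  FIRST(S)={a,b}  FIRST(A)={b}  FIRST(B)={a}

FIRST(S) = ["a", "b"]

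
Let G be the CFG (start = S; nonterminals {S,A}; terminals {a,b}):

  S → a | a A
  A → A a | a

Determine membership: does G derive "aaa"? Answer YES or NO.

Convert to CNF:
  S -> T0 A | a
  A -> A T0 | a
  T0 -> a

Fill CYK table bottom-up:
  cell(0,0) a: {A,S,T0}  orig:{A,S}
  cell(1,1) a: {A,S,T0}  orig:{A,S}
  cell(2,2) a: {A,S,T0}  orig:{A,S}
  cell(0,1) aa: {A,S}
  cell(1,2) aa: {A,S}
  cell(0,2) aaa: {A,S}

S ∈ T[0,2] ⇒ YES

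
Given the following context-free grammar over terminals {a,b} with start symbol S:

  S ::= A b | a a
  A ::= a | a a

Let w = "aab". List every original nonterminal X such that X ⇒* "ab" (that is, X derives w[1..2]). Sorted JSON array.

Convert to CNF:
  S -> A T1 | T0 T0
  A -> T0 T0 | a
  T0 -> a
  T1 -> b

Fill CYK table bottom-up (cells [i..j] with 1 ≤ i ≤ j ≤ 2 only):
  [1..1]={A,T0}  "a"  orig:{A}
  [2..2]={T1}  "b"  orig:{}
  [1..2]={S}  "ab"

Original NTs in T[1,2] deriving "ab": ["S"]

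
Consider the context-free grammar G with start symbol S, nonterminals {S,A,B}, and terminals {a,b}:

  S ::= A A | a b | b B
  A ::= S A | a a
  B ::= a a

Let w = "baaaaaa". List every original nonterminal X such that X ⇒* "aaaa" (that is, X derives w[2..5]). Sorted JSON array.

Convert to CNF:
  S -> A A | T0 T1 | T1 B
  A -> S A | T0 T0
  B -> T0 T0
  T0 -> a
  T1 -> b

CYK fill, restricted to cells inside w[2..5]:
  cell(2,2) a: {T0}  orig:{}
  cell(3,3) a: {T0}  orig:{}
  cell(4,4) a: {T0}  orig:{}
  cell(5,5) a: {T0}  orig:{}
  cell(2,3) aa: {A,B}
  cell(3,4) aa: {A,B}
  cell(4,5) aa: {A,B}
  cell(2,4) aaa: ∅
  cell(3,5) aaa: ∅
  cell(2,5) aaaa: {S}

Original NTs in T[2,5] deriving "aaaa": ["S"]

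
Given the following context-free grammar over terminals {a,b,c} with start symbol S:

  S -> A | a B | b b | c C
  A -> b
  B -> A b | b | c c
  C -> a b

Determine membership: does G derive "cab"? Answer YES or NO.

Convert to CNF:
  S -> T0 T0 | T1 C | T2 B | b
  A -> b
  B -> A T0 | T1 T1 | b
  C -> T2 T0
  T0 -> b
  T1 -> c
  T2 -> a

Fill CYK table bottom-up:
  T[0,0] 'c' = {T1}  orig:{}
  T[1,1] 'a' = {T2}  orig:{}
  T[2,2] 'b' = {A,B,S,T0}  orig:{A,B,S}
  T[0,1] 'ca' = ∅
  T[1,2] 'ab' = {C,S}
  T[0,2] 'cab' = {S}

S ∈ T[0,2] ⇒ YES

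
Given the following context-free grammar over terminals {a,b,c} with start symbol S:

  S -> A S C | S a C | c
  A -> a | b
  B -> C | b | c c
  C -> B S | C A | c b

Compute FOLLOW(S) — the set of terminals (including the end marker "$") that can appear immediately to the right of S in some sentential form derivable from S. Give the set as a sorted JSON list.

Compute FIRST by fixpoint:
round 1:
  A via A→a: +{a}
  A via A→b: +{b}
  B via B→b: +{b}
  B via B→c c: +{c}
  C via C→B S: +{b,c}
  S via S→A S C: +{a,b}
  S via S→c: +{c}
  S: {a,b,c}  A: {a,b}  B: {b,c}  C: {b,c}
round 2: — fixpoint
  S: {a,b,c}  A: {a,b}  B: {b,c}  C: {b,c}

FOLLOW sets:
seed FOLLOW(S) with $
round 1:
  C→B S: FOLLOW(B) ⊇ FIRST(S) = {a,b,c}; new: +{a,b,c}
  C→C A: FOLLOW(C) ⊇ FIRST(A) = {a,b}; new: +{a,b}
  C→C A: FOLLOW(A) ⊇ FOLLOW(C) ⊇ {a,b}; new: +{a,b}
  S→A S C: FOLLOW(A) ⊇ FIRST(S) = {a,b,c}; new: +{c}
  S→A S C: FOLLOW(S) ⊇ FIRST(C) = {b,c}; new: +{b,c}
  S→A S C: FOLLOW(C) ⊇ FOLLOW(S) ⊇ {$,b,c}; new: +{$,c}
  S→S a C: FOLLOW(S) ⊇ FIRST(a) = {a}; new: +{a}
  S: {$,a,b,c}  A: {a,b,c}  B: {a,b,c}  C: {$,a,b,c}
round 2:
  C→C A: FOLLOW(A) ⊇ FOLLOW(C) ⊇ {$,a,b,c}; new: +{$}
  S: {$,a,b,c}  A: {$,a,b,c}  B: {a,b,c}  C: {$,a,b,c}
round 3: (stable)
  S: {$,a,b,c}  A: {$,a,b,c}  B: {a,b,c}  C: {$,a,b,c}

FOLLOW(S) = ["$", "a", "b", "c"]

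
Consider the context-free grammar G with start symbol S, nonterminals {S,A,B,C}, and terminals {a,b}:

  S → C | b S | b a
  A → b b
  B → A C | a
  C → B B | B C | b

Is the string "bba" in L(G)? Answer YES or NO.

CNF form of G:
  S -> B B | B C | T0 S | T0 T1 | b
  A -> T0 T0
  B -> A C | a
  C -> B B | B C | b
  T0 -> b
  T1 -> a

CYK table (by increasing span):
  cell(0,0) b: {C,S,T0}  orig:{C,S}
  cell(1,1) b: {C,S,T0}  orig:{C,S}
  cell(2,2) a: {B,T1}  orig:{B}
  cell(0,1) bb: {A,S}
  cell(1,2) ba: {S}
  cell(0,2) bba: {S}

S ∈ T[0,2] ⇒ YES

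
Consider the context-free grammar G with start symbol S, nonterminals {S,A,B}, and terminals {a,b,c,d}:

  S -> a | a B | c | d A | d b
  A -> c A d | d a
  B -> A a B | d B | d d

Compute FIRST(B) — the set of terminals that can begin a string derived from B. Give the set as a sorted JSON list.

Compute FIRST by fixpoint:
round 1:
  A via A→c A d: +{c}
  A via A→d a: +{d}
  B via B→A a B: +{c,d}
  S via S→a: +{a}
  S via S→c: +{c}
  S via S→d A: +{d}
  FIRST[S]={a,c,d}  FIRST[A]={c,d}  FIRST[B]={c,d}
round 2: done
  FIRST[S]={a,c,d}  FIRST[A]={c,d}  FIRST[B]={c,d}

FIRST(B) = ["c", "d"]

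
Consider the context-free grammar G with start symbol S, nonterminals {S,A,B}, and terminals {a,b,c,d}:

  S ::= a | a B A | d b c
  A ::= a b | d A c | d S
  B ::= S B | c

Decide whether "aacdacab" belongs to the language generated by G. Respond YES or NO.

CNF form of G:
  S -> T0 X5 | T2 X6 | a
  A -> T0 T1 | T2 S | T2 X4
  B -> S B | c
  T0 -> a
  T1 -> b
  T2 -> d
  T3 -> c
  X4 -> A T3
  X5 -> B A
  X6 -> T1 T3

CYK table (by increasing span):
  T[0,0] 'a' = {S,T0}  orig:{S}
  T[1,1] 'a' = {S,T0}  orig:{S}
  T[2,2] 'c' = {B,T3}  orig:{B}
  T[3,3] 'd' = {T2}  orig:{}
  T[4,4] 'a' = {S,T0}  orig:{S}
  T[5,5] 'c' = {B,T3}  orig:{B}
  T[6,6] 'a' = {S,T0}  orig:{S}
  T[7,7] 'b' = {T1}  orig:{}
  T[0,1] 'aa' = ∅
  T[1,2] 'ac' = {B}
  T[2,3] 'cd' = ∅
  T[3,4] 'da' = {A}
  T[4,5] 'ac' = {B}
  T[5,6] 'ca' = ∅
  T[6,7] 'ab' = {A}
  T[0,2] 'aac' = {B}
  T[1,3] 'acd' = ∅
  T[2,4] 'cda' = {X5}  orig:{}
  T[3,5] 'dac' = {X4}  orig:{}
  T[4,6] 'aca' = ∅
  T[5,7] 'cab' = {X5}  orig:{}
  T[0,3] 'aacd' = ∅
  T[1,4] 'acda' = {S,X5}  orig:{S}
  T[2,5] 'cdac' = ∅
  T[3,6] 'daca' = ∅
  T[4,7] 'acab' = {S,X5}  orig:{S}
  T[0,4] 'aacda' = {S,X5}  orig:{S}
  T[1,5] 'acdac' = {B}
  T[2,6] 'cdaca' = ∅
  T[3,7] 'dacab' = {A}
  T[0,5] 'aacdac' = {B}
  T[1,6] 'acdaca' = ∅
  T[2,7] 'cdacab' = {X5}  orig:{}
  T[0,6] 'aacdaca' = ∅
  T[1,7] 'acdacab' = {S,X5}  orig:{S}
  T[0,7] 'aacdacab' = {S,X5}  orig:{S}

S ∈ T[0,7] ⇒ YES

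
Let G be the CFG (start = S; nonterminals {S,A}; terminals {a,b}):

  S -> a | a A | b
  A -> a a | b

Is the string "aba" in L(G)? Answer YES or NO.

Convert to CNF:
  S -> T0 A | a | b
  A -> T0 T0 | b
  T0 -> a

Fill CYK table bottom-up:
  T[0,0] 'a' = {S,T0}  orig:{S}
  T[1,1] 'b' = {A,S}
  T[2,2] 'a' = {S,T0}  orig:{S}
  T[0,1] 'ab' = {S}
  T[1,2] 'ba' = ∅
  T[0,2] 'aba' = ∅

S ∉ T[0,2] ⇒ NO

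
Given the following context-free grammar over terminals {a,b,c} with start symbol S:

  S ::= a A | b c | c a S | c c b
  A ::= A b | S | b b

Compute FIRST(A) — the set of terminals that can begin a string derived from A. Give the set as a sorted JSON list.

FIRST iteration:
pass 1:
  A via A→b b: +{b}
  S via S→a A: +{a}
  S via S→b c: +{b}
  S via S→c a S: +{c}
  FIRST(S)={a,b,c}  FIRST(A)={b}
pass 2:
  A via A→S: +{a,c}
  FIRST(S)={a,b,c}  FIRST(A)={a,b,c}
pass 3: (stable)
  FIRST(S)={a,b,c}  FIRST(A)={a,b,c}

FIRST(A) = ["a", "b", "c"]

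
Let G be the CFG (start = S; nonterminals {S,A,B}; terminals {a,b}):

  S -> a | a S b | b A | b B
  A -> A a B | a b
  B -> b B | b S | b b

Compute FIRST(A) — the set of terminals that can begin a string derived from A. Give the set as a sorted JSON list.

FIRST sets, iterate to fixpoint:
[1]
  A via A→a b: +{a}
  B via B→b B: +{b}
  S via S→a: +{a}
  S via S→b A: +{b}
  FIRST(S)={a,b}  FIRST(A)={a}  FIRST(B)={b}
[2] (no change)
  FIRST(S)={a,b}  FIRST(A)={a}  FIRST(B)={b}

FIRST(A) = ["a"]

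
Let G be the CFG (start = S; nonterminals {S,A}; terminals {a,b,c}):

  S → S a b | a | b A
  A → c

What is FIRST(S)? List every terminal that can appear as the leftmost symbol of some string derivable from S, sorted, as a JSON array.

Compute FIRST by fixpoint:
round 1:
  A via A→c: +{c}
  S via S→a: +{a}
  S via S→b A: +{b}
  S: {a,b}  A: {c}
round 2: — fixpoint
  S: {a,b}  A: {c}

FIRST(S) = ["a", "b"]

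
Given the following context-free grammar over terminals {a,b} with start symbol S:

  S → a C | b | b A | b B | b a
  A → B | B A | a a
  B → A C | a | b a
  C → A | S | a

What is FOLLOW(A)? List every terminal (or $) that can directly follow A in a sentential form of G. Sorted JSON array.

Compute FIRST by fixpoint:
[1]
  A via A→a a: +{a}
  B via B→A C: +{a}
  B via B→b a: +{b}
  C via C→A: +{a}
  S via S→a C: +{a}
  S via S→b: +{b}
  FIRST[S]={a,b}  FIRST[A]={a}  FIRST[B]={a,b}  FIRST[C]={a}
[2]
  A via A→B: +{b}
  C via C→A: +{b}
  FIRST[S]={a,b}  FIRST[A]={a,b}  FIRST[B]={a,b}  FIRST[C]={a,b}
[3] (stable)
  FIRST[S]={a,b}  FIRST[A]={a,b}  FIRST[B]={a,b}  FIRST[C]={a,b}

Compute FOLLOW by fixpoint:
seed FOLLOW(S) with $
pass 1:
  A→B A: FOLLOW(B) ⊇ FIRST(A) = {a,b}; new: +{a,b}
  B→A C: FOLLOW(A) ⊇ FIRST(C) = {a,b}; new: +{a,b}
  B→A C: FOLLOW(C) ⊇ FOLLOW(B) ⊇ {a,b}; new: +{a,b}
  C→S: FOLLOW(S) ⊇ FOLLOW(C) ⊇ {a,b}; new: +{a,b}
  S→a C: FOLLOW(C) ⊇ FOLLOW(S) ⊇ {$,a,b}; new: +{$}
  S→b A: FOLLOW(A) ⊇ FOLLOW(S) ⊇ {$,a,b}; new: +{$}
  S→b B: FOLLOW(B) ⊇ FOLLOW(S) ⊇ {$,a,b}; new: +{$}
  FOLLOW[S]={$,a,b}  FOLLOW[A]={$,a,b}  FOLLOW[B]={$,a,b}  FOLLOW[C]={$,a,b}
pass 2: (no change)
  FOLLOW[S]={$,a,b}  FOLLOW[A]={$,a,b}  FOLLOW[B]={$,a,b}  FOLLOW[C]={$,a,b}

FOLLOW(A) = ["$", "a", "b"]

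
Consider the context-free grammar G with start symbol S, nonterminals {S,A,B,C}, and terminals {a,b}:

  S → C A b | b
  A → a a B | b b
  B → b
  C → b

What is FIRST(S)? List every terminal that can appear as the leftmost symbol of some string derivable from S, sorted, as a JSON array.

FIRST iteration:
[1]
  A via A→a a B: +{a}
  A via A→b b: +{b}
  B via B→b: +{b}
  C via C→b: +{b}
  S via S→C A b: +{b}
  FIRST(S)={b}  FIRST(A)={a,b}  FIRST(B)={b}  FIRST(C)={b}
[2] (no change)
  FIRST(S)={b}  FIRST(A)={a,b}  FIRST(B)={b}  FIRST(C)={b}

FIRST(S) = ["b"]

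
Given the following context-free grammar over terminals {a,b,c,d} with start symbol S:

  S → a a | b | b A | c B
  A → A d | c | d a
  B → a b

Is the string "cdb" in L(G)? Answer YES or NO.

Convert to CNF:
  S -> T1 T1 | T2 A | T3 B | b
  A -> A T0 | T0 T1 | c
  B -> T1 T2
  T0 -> d
  T1 -> a
  T2 -> b
  T3 -> c

CYK fill:
  T[0,0] 'c' = {A,T3}  orig:{A}
  T[1,1] 'd' = {T0}  orig:{}
  T[2,2] 'b' = {S,T2}  orig:{S}
  T[0,1] 'cd' = {A}
  T[1,2] 'db' = ∅
  T[0,2] 'cdb' = ∅

S ∉ T[0,2] ⇒ NO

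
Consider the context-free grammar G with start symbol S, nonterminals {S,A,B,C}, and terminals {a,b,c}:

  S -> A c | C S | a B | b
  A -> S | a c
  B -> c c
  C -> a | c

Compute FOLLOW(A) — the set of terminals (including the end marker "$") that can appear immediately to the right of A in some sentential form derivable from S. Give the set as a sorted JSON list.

Compute FIRST by fixpoint:
[1]
  A via A→a c: +{a}
  B via B→c c: +{c}
  C via C→a: +{a}
  C via C→c: +{c}
  S via S→A c: +{a}
  S via S→C S: +{c}
  S via S→b: +{b}
  S: {a,b,c}  A: {a}  B: {c}  C: {a,c}
[2]
  A via A→S: +{b,c}
  S: {a,b,c}  A: {a,b,c}  B: {c}  C: {a,c}
[3] done
  S: {a,b,c}  A: {a,b,c}  B: {c}  C: {a,c}

Compute FOLLOW by fixpoint:
FOLLOW(S) := {$}
[1]
  S→A c: FOLLOW(A) ⊇ FIRST(c) = {c}; new: +{c}
  S→C S: FOLLOW(C) ⊇ FIRST(S) = {a,b,c}; new: +{a,b,c}
  S→a B: FOLLOW(B) ⊇ FOLLOW(S) ⊇ {$}; new: +{$}
  S: {$}  A: {c}  B: {$}  C: {a,b,c}
[2]
  A→S: FOLLOW(S) ⊇ FOLLOW(A) ⊇ {c}; new: +{c}
  S→a B: FOLLOW(B) ⊇ FOLLOW(S) ⊇ {$,c}; new: +{c}
  S: {$,c}  A: {c}  B: {$,c}  C: {a,b,c}
[3] (no change)
  S: {$,c}  A: {c}  B: {$,c}  C: {a,b,c}

FOLLOW(A) = ["c"]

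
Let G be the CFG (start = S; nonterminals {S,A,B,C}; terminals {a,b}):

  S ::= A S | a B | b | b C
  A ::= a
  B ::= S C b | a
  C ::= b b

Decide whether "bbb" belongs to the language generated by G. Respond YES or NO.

CNF form of G:
  S -> A S | T0 C | T1 B | b
  A -> a
  B -> S X2 | a
  C -> T0 T0
  T0 -> b
  T1 -> a
  X2 -> C T0

CYK table (by increasing span):
  cell(0,0) b: {S,T0}  orig:{S}
  cell(1,1) b: {S,T0}  orig:{S}
  cell(2,2) b: {S,T0}  orig:{S}
  cell(0,1) bb: {C}
  cell(1,2) bb: {C}
  cell(0,2) bbb: {S,X2}  orig:{S}

S ∈ T[0,2] ⇒ YES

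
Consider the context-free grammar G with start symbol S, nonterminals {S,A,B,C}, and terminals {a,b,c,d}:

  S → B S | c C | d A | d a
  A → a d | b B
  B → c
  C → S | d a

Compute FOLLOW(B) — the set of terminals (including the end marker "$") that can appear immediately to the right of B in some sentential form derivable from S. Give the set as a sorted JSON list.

FIRST sets, iterate to fixpoint:
round 1:
  A via A→a d: +{a}
  A via A→b B: +{b}
  B via B→c: +{c}
  C via C→d a: +{d}
  S via S→B S: +{c}
  S via S→d A: +{d}
  FIRST(S)={c,d}  FIRST(A)={a,b}  FIRST(B)={c}  FIRST(C)={d}
round 2:
  C via C→S: +{c}
  FIRST(S)={c,d}  FIRST(A)={a,b}  FIRST(B)={c}  FIRST(C)={c,d}
round 3: (no change)
  FIRST(S)={c,d}  FIRST(A)={a,b}  FIRST(B)={c}  FIRST(C)={c,d}

FOLLOW iteration:
initialize: $ ∈ FOLLOW(S)
round 1:
  S→B S: FOLLOW(B) ⊇ FIRST(S) = {c,d}; new: +{c,d}
  S→c C: FOLLOW(C) ⊇ FOLLOW(S) ⊇ {$}; new: +{$}
  S→d A: FOLLOW(A) ⊇ FOLLOW(S) ⊇ {$}; new: +{$}
  FOLLOW(S)={$}  FOLLOW(A)={$}  FOLLOW(B)={c,d}  FOLLOW(C)={$}
round 2:
  A→b B: FOLLOW(B) ⊇ FOLLOW(A) ⊇ {$}; new: +{$}
  FOLLOW(S)={$}  FOLLOW(A)={$}  FOLLOW(B)={$,c,d}  FOLLOW(C)={$}
round 3: (stable)
  FOLLOW(S)={$}  FOLLOW(A)={$}  FOLLOW(B)={$,c,d}  FOLLOW(C)={$}

FOLLOW(B) = ["$", "c", "d"]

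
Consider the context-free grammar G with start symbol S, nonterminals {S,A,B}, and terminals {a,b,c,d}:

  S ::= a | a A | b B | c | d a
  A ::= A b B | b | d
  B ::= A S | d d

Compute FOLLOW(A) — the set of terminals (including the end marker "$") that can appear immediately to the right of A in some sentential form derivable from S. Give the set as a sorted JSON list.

Compute FIRST by fixpoint:
iter 1:
  A via A→b: +{b}
  A via A→d: +{d}
  B via B→A S: +{b,d}
  S via S→a: +{a}
  S via S→b B: +{b}
  S via S→c: +{c}
  S via S→d a: +{d}
  FIRST(S)={a,b,c,d}  FIRST(A)={b,d}  FIRST(B)={b,d}
iter 2: (no change)
  FIRST(S)={a,b,c,d}  FIRST(A)={b,d}  FIRST(B)={b,d}

FOLLOW sets:
initialize: $ ∈ FOLLOW(S)
pass 1:
  A→A b B: FOLLOW(A) ⊇ FIRST(b) = {b}; new: +{b}
  A→A b B: FOLLOW(B) ⊇ FOLLOW(A) ⊇ {b}; new: +{b}
  B→A S: FOLLOW(A) ⊇ FIRST(S) = {a,b,c,d}; new: +{a,c,d}
  B→A S: FOLLOW(S) ⊇ FOLLOW(B) ⊇ {b}; new: +{b}
  S→a A: FOLLOW(A) ⊇ FOLLOW(S) ⊇ {$,b}; new: +{$}
  S→b B: FOLLOW(B) ⊇ FOLLOW(S) ⊇ {$,b}; new: +{$}
  S: {$,b}  A: {$,a,b,c,d}  B: {$,b}
pass 2:
  A→A b B: FOLLOW(B) ⊇ FOLLOW(A) ⊇ {$,a,b,c,d}; new: +{a,c,d}
  B→A S: FOLLOW(S) ⊇ FOLLOW(B) ⊇ {$,a,b,c,d}; new: +{a,c,d}
  S: {$,a,b,c,d}  A: {$,a,b,c,d}  B: {$,a,b,c,d}
pass 3: done
  S: {$,a,b,c,d}  A: {$,a,b,c,d}  B: {$,a,b,c,d}

FOLLOW(A) = ["$", "a", "b", "c", "d"]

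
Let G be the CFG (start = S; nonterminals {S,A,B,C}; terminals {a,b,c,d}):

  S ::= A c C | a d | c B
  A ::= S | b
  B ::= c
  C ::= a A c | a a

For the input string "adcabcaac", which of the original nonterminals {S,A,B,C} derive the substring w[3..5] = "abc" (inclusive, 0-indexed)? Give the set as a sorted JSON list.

CNF form of G:
  S -> A X5 | T0 B | T1 T2
  A -> A X3 | T0 B | T1 T2 | b
  B -> c
  C -> T1 T1 | T1 X4
  T0 -> c
  T1 -> a
  T2 -> d
  X3 -> T0 C
  X4 -> A T0
  X5 -> T0 C

Fill CYK table bottom-up, restricted to cells inside w[3..5]:
  [3..3]={T1}  "a"  orig:{}
  [4..4]={A}  "b"
  [5..5]={B,T0}  "c"  orig:{B}
  [3..4]=∅  "ab"
  [4..5]={X4}  "bc"  orig:{}
  [3..5]={C}  "abc"

Original NTs in T[3,5] deriving "abc": ["C"]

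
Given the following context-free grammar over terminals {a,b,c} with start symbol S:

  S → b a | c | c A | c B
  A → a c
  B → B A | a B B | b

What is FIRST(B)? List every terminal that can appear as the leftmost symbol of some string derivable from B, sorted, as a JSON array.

Compute FIRST by fixpoint:
iter 1:
  A via A→a c: +{a}
  B via B→a B B: +{a}
  B via B→b: +{b}
  S via S→b a: +{b}
  S via S→c: +{c}
  FIRST(S)={b,c}  FIRST(A)={a}  FIRST(B)={a,b}
iter 2: done
  FIRST(S)={b,c}  FIRST(A)={a}  FIRST(B)={a,b}

FIRST(B) = ["a", "b"]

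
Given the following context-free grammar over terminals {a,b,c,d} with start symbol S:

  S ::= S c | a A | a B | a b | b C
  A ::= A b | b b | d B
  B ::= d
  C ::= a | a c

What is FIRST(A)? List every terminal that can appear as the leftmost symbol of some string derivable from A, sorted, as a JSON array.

FIRST sets, iterate to fixpoint:
pass 1:
  A via A→b b: +{b}
  A via A→d B: +{d}
  B via B→d: +{d}
  C via C→a: +{a}
  S via S→a A: +{a}
  S via S→b C: +{b}
  S: {a,b}  A: {b,d}  B: {d}  C: {a}
pass 2: (stable)
  S: {a,b}  A: {b,d}  B: {d}  C: {a}

FIRST(A) = ["b", "d"]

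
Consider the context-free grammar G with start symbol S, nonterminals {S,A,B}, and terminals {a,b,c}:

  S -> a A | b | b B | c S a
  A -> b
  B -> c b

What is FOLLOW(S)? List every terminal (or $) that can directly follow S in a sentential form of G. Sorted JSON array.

FIRST iteration:
iter 1:
  A via A→b: +{b}
  B via B→c b: +{c}
  S via S→a A: +{a}
  S via S→b: +{b}
  S via S→c S a: +{c}
  FIRST(S)={a,b,c}  FIRST(A)={b}  FIRST(B)={c}
iter 2: — fixpoint
  FIRST(S)={a,b,c}  FIRST(A)={b}  FIRST(B)={c}

Compute FOLLOW by fixpoint:
FOLLOW(S) := {$}
iter 1:
  S→a A: FOLLOW(A) ⊇ FOLLOW(S) ⊇ {$}; new: +{$}
  S→b B: FOLLOW(B) ⊇ FOLLOW(S) ⊇ {$}; new: +{$}
  S→c S a: FOLLOW(S) ⊇ FIRST(a) = {a}; new: +{a}
  FOLLOW(S)={$,a}  FOLLOW(A)={$}  FOLLOW(B)={$}
iter 2:
  S→a A: FOLLOW(A) ⊇ FOLLOW(S) ⊇ {$,a}; new: +{a}
  S→b B: FOLLOW(B) ⊇ FOLLOW(S) ⊇ {$,a}; new: +{a}
  FOLLOW(S)={$,a}  FOLLOW(A)={$,a}  FOLLOW(B)={$,a}
iter 3: (no change)
  FOLLOW(S)={$,a}  FOLLOW(A)={$,a}  FOLLOW(B)={$,a}

FOLLOW(S) = ["$", "a"]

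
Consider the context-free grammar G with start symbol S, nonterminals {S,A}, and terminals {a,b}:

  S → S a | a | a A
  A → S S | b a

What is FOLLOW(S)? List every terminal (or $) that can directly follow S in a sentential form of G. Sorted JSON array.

FIRST iteration:
pass 1:
  A via A→b a: +{b}
  S via S→a: +{a}
  S: {a}  A: {b}
pass 2:
  A via A→S S: +{a}
  S: {a}  A: {a,b}
pass 3: (stable)
  S: {a}  A: {a,b}

FOLLOW iteration:
initialize: $ ∈ FOLLOW(S)
round 1:
  A→S S: FOLLOW(S) ⊇ FIRST(S) = {a}; new: +{a}
  S→a A: FOLLOW(A) ⊇ FOLLOW(S) ⊇ {$,a}; new: +{$,a}
  FOLLOW[S]={$,a}  FOLLOW[A]={$,a}
round 2: (stable)
  FOLLOW[S]={$,a}  FOLLOW[A]={$,a}

FOLLOW(S) = ["$", "a"]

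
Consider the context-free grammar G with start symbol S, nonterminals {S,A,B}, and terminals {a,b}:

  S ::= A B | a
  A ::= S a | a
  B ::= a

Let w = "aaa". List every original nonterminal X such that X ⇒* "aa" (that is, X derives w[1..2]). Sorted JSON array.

CNF form of G:
  S -> A B | a
  A -> S T0 | a
  B -> a
  T0 -> a

CYK table (by increasing span), restricted to cells inside w[1..2]:
  [1..1]={A,B,S,T0}  "a"  orig:{A,B,S}
  [2..2]={A,B,S,T0}  "a"  orig:{A,B,S}
  [1..2]={A,S}  "aa"

Original NTs in T[1,2] deriving "aa": ["A", "S"]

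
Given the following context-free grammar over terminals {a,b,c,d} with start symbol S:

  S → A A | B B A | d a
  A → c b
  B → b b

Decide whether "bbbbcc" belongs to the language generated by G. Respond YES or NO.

CNF form of G:
  S -> A A | B X4 | T2 T3
  A -> T0 T1
  B -> T1 T1
  T0 -> c
  T1 -> b
  T2 -> d
  T3 -> a
  X4 -> B A

CYK table (by increasing span):
  [0..0]={T1}  "b"  orig:{}
  [1..1]={T1}  "b"  orig:{}
  [2..2]={T1}  "b"  orig:{}
  [3..3]={T1}  "b"  orig:{}
  [4..4]={T0}  "c"  orig:{}
  [5..5]={T0}  "c"  orig:{}
  [0..1]={B}  "bb"
  [1..2]={B}  "bb"
  [2..3]={B}  "bb"
  [3..4]=∅  "bc"
  [4..5]=∅  "cc"
  [0..2]=∅  "bbb"
  [1..3]=∅  "bbb"
  [2..4]=∅  "bbc"
  [3..5]=∅  "bcc"
  [0..3]=∅  "bbbb"
  [1..4]=∅  "bbbc"
  [2..5]=∅  "bbcc"
  [0..4]=∅  "bbbbc"
  [1..5]=∅  "bbbcc"
  [0..5]=∅  "bbbbcc"

S ∉ T[0,5] ⇒ NO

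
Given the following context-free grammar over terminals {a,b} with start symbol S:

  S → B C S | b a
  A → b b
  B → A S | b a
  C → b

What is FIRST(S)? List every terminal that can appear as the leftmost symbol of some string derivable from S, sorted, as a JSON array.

FIRST sets, iterate to fixpoint:
round 1:
  A via A→b b: +{b}
  B via B→A S: +{b}
  C via C→b: +{b}
  S via S→B C S: +{b}
  FIRST[S]={b}  FIRST[A]={b}  FIRST[B]={b}  FIRST[C]={b}
round 2: — fixpoint
  FIRST[S]={b}  FIRST[A]={b}  FIRST[B]={b}  FIRST[C]={b}

FIRST(S) = ["b"]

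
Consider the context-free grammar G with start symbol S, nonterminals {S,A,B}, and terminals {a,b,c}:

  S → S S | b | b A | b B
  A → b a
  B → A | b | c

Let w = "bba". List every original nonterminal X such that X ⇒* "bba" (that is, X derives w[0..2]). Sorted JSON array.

Convert to CNF:
  S -> S S | T0 A | T0 B | b
  A -> T0 T1
  B -> T0 T1 | b | c
  T0 -> b
  T1 -> a

Fill CYK table bottom-up, restricted to cells inside w[0..2]:
  T[0,0] 'b' = {B,S,T0}  orig:{B,S}
  T[1,1] 'b' = {B,S,T0}  orig:{B,S}
  T[2,2] 'a' = {T1}  orig:{}
  T[0,1] 'bb' = {S}
  T[1,2] 'ba' = {A,B}
  T[0,2] 'bba' = {S}

Original NTs in T[0,2] deriving "bba": ["S"]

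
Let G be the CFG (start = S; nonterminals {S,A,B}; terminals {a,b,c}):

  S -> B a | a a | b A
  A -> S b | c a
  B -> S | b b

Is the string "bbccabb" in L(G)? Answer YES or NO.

CNF form of G:
  S -> B T2 | T0 A | T2 T2
  A -> S T0 | T1 T2
  B -> B T2 | T0 A | T0 T0 | T2 T2
  T0 -> b
  T1 -> c
  T2 -> a

CYK table (by increasing span):
  cell(0,0) b: {T0}  orig:{}
  cell(1,1) b: {T0}  orig:{}
  cell(2,2) c: {T1}  orig:{}
  cell(3,3) c: {T1}  orig:{}
  cell(4,4) a: {T2}  orig:{}
  cell(5,5) b: {T0}  orig:{}
  cell(6,6) b: {T0}  orig:{}
  cell(0,1) bb: {B}
  cell(1,2) bc: ∅
  cell(2,3) cc: ∅
  cell(3,4) ca: {A}
  cell(4,5) ab: ∅
  cell(5,6) bb: {B}
  cell(0,2) bbc: ∅
  cell(1,3) bcc: ∅
  cell(2,4) cca: ∅
  cell(3,5) cab: ∅
  cell(4,6) abb: ∅
  cell(0,3) bbcc: ∅
  cell(1,4) bcca: ∅
  cell(2,5) ccab: ∅
  cell(3,6) cabb: ∅
  cell(0,4) bbcca: ∅
  cell(1,5) bccab: ∅
  cell(2,6) ccabb: ∅
  cell(0,5) bbccab: ∅
  cell(1,6) bccabb: ∅
  cell(0,6) bbccabb: ∅

S ∉ T[0,6] ⇒ NO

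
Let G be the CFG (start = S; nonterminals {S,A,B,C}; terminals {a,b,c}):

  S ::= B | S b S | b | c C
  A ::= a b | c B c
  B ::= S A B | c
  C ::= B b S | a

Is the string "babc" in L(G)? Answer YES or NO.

CNF form of G:
  S -> S X6 | S X7 | T2 C | b | c
  A -> T0 T1 | T2 X3
  B -> S X4 | c
  C -> B X5 | a
  T0 -> a
  T1 -> b
  T2 -> c
  X3 -> B T2
  X4 -> A B
  X5 -> T1 S
  X6 -> A B
  X7 -> T1 S

Fill CYK table bottom-up:
  T[0,0] 'b' = {S,T1}  orig:{S}
  T[1,1] 'a' = {C,T0}  orig:{C}
  T[2,2] 'b' = {S,T1}  orig:{S}
  T[3,3] 'c' = {B,S,T2}  orig:{B,S}
  T[0,1] 'ba' = ∅
  T[1,2] 'ab' = {A}
  T[2,3] 'bc' = {X5,X7}  orig:{}
  T[0,2] 'bab' = ∅
  T[1,3] 'abc' = {X4,X6}  orig:{}
  T[0,3] 'babc' = {B,S}

S ∈ T[0,3] ⇒ YES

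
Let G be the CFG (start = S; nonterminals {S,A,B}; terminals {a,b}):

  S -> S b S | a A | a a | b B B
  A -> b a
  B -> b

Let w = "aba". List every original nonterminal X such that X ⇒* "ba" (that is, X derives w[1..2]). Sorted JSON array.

CNF form of G:
  S -> S X2 | T0 X3 | T1 A | T1 T1
  A -> T0 T1
  B -> b
  T0 -> b
  T1 -> a
  X2 -> T0 S
  X3 -> B B

CYK fill — only the sub-triangle for w[1..2]:
  [1..1]={B,T0}  "b"  orig:{B}
  [2..2]={T1}  "a"  orig:{}
  [1..2]={A}  "ba"

Original NTs in T[1,2] deriving "ba": ["A"]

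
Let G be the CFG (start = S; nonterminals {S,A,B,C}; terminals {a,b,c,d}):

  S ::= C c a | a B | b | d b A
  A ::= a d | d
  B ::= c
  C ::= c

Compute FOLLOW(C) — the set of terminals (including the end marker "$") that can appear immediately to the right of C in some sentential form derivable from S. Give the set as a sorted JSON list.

FIRST sets, iterate to fixpoint:
pass 1:
  A via A→a d: +{a}
  A via A→d: +{d}
  B via B→c: +{c}
  C via C→c: +{c}
  S via S→C c a: +{c}
  S via S→a B: +{a}
  S via S→b: +{b}
  S via S→d b A: +{d}
  FIRST[S]={a,b,c,d}  FIRST[A]={a,d}  FIRST[B]={c}  FIRST[C]={c}
pass 2: — fixpoint
  FIRST[S]={a,b,c,d}  FIRST[A]={a,d}  FIRST[B]={c}  FIRST[C]={c}

FOLLOW sets:
initialize: $ ∈ FOLLOW(S)
pass 1:
  S→C c a: FOLLOW(C) ⊇ FIRST(c) = {c}; new: +{c}
  S→a B: FOLLOW(B) ⊇ FOLLOW(S) ⊇ {$}; new: +{$}
  S→d b A: FOLLOW(A) ⊇ FOLLOW(S) ⊇ {$}; new: +{$}
  FOLLOW[S]={$}  FOLLOW[A]={$}  FOLLOW[B]={$}  FOLLOW[C]={c}
pass 2: (stable)
  FOLLOW[S]={$}  FOLLOW[A]={$}  FOLLOW[B]={$}  FOLLOW[C]={c}

FOLLOW(C) = ["c"]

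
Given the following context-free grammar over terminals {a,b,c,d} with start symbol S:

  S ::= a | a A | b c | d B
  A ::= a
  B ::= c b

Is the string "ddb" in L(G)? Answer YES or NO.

Convert to CNF:
  S -> T1 T0 | T2 A | T3 B | a
  A -> a
  B -> T0 T1
  T0 -> c
  T1 -> b
  T2 -> a
  T3 -> d

Fill CYK table bottom-up:
  T[0,0] 'd' = {T3}  orig:{}
  T[1,1] 'd' = {T3}  orig:{}
  T[2,2] 'b' = {T1}  orig:{}
  T[0,1] 'dd' = ∅
  T[1,2] 'db' = ∅
  T[0,2] 'ddb' = ∅

S ∉ T[0,2] ⇒ NO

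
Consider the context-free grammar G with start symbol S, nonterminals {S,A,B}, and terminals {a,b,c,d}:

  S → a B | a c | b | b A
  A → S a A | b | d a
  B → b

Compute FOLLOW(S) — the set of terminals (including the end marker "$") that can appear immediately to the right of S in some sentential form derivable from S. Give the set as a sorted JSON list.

FIRST iteration:
round 1:
  A via A→b: +{b}
  A via A→d a: +{d}
  B via B→b: +{b}
  S via S→a B: +{a}
  S via S→b: +{b}
  FIRST(S)={a,b}  FIRST(A)={b,d}  FIRST(B)={b}
round 2:
  A via A→S a A: +{a}
  FIRST(S)={a,b}  FIRST(A)={a,b,d}  FIRST(B)={b}
round 3: — fixpoint
  FIRST(S)={a,b}  FIRST(A)={a,b,d}  FIRST(B)={b}

Compute FOLLOW by fixpoint:
FOLLOW(S) := {$}
round 1:
  A→S a A: FOLLOW(S) ⊇ FIRST(a) = {a}; new: +{a}
  S→a B: FOLLOW(B) ⊇ FOLLOW(S) ⊇ {$,a}; new: +{$,a}
  S→b A: FOLLOW(A) ⊇ FOLLOW(S) ⊇ {$,a}; new: +{$,a}
  FOLLOW[S]={$,a}  FOLLOW[A]={$,a}  FOLLOW[B]={$,a}
round 2: — fixpoint
  FOLLOW[S]={$,a}  FOLLOW[A]={$,a}  FOLLOW[B]={$,a}

FOLLOW(S) = ["$", "a"]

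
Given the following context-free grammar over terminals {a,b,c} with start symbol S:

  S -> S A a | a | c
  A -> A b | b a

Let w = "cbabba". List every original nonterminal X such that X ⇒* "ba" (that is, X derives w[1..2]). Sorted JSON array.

CNF form of G:
  S -> S X2 | a | c
  A -> A T0 | T0 T1
  T0 -> b
  T1 -> a
  X2 -> A T1

CYK fill, restricted to cells inside w[1..2]:
  [1..1]={T0}  "b"  orig:{}
  [2..2]={S,T1}  "a"  orig:{S}
  [1..2]={A}  "ba"

Original NTs in T[1,2] deriving "ba": ["A"]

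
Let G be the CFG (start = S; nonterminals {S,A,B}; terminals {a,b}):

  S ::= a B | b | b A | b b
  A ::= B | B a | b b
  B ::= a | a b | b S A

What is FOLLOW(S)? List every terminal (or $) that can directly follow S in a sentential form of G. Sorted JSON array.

FIRST sets, iterate to fixpoint:
pass 1:
  A via A→b b: +{b}
  B via B→a: +{a}
  B via B→b S A: +{b}
  S via S→a B: +{a}
  S via S→b: +{b}
  FIRST[S]={a,b}  FIRST[A]={b}  FIRST[B]={a,b}
pass 2:
  A via A→B: +{a}
  FIRST[S]={a,b}  FIRST[A]={a,b}  FIRST[B]={a,b}
pass 3: done
  FIRST[S]={a,b}  FIRST[A]={a,b}  FIRST[B]={a,b}

FOLLOW iteration:
initialize: $ ∈ FOLLOW(S)
[1]
  A→B a: FOLLOW(B) ⊇ FIRST(a) = {a}; new: +{a}
  B→b S A: FOLLOW(S) ⊇ FIRST(A) = {a,b}; new: +{a,b}
  B→b S A: FOLLOW(A) ⊇ FOLLOW(B) ⊇ {a}; new: +{a}
  S→a B: FOLLOW(B) ⊇ FOLLOW(S) ⊇ {$,a,b}; new: +{$,b}
  S→b A: FOLLOW(A) ⊇ FOLLOW(S) ⊇ {$,a,b}; new: +{$,b}
  FOLLOW(S)={$,a,b}  FOLLOW(A)={$,a,b}  FOLLOW(B)={$,a,b}
[2] (stable)
  FOLLOW(S)={$,a,b}  FOLLOW(A)={$,a,b}  FOLLOW(B)={$,a,b}

FOLLOW(S) = ["$", "a", "b"]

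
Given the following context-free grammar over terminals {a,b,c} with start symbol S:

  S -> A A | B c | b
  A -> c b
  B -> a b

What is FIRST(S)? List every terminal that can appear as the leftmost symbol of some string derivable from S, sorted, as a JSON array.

FIRST iteration:
round 1:
  A via A→c b: +{c}
  B via B→a b: +{a}
  S via S→A A: +{c}
  S via S→B c: +{a}
  S via S→b: +{b}
  S: {a,b,c}  A: {c}  B: {a}
round 2: — fixpoint
  S: {a,b,c}  A: {c}  B: {a}

FIRST(S) = ["a", "b", "c"]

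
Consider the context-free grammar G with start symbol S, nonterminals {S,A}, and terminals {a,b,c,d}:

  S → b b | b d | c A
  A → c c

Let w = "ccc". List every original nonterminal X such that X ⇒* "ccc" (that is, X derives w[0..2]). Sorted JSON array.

Convert to CNF:
  S -> T0 A | T1 T1 | T1 T2
  A -> T0 T0
  T0 -> c
  T1 -> b
  T2 -> d

CYK fill, restricted to cells inside w[0..2]:
  [0..0]={T0}  "c"  orig:{}
  [1..1]={T0}  "c"  orig:{}
  [2..2]={T0}  "c"  orig:{}
  [0..1]={A}  "cc"
  [1..2]={A}  "cc"
  [0..2]={S}  "ccc"

Original NTs in T[0,2] deriving "ccc": ["S"]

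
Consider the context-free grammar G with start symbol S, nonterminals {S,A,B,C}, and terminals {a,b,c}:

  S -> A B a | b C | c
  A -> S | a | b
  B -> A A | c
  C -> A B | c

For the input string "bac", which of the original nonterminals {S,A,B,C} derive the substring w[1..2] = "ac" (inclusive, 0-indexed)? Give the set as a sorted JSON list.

CNF form of G:
  S -> A X3 | T1 C | c
  A -> A X2 | T1 C | a | b | c
  B -> A A | c
  C -> A B | c
  T0 -> a
  T1 -> b
  X2 -> B T0
  X3 -> B T0

Fill CYK table bottom-up — only the sub-triangle for w[1..2]:
  T[1,1] 'a' = {A,T0}  orig:{A}
  T[2,2] 'c' = {A,B,C,S}
  T[1,2] 'ac' = {B,C}

Original NTs in T[1,2] deriving "ac": ["B", "C"]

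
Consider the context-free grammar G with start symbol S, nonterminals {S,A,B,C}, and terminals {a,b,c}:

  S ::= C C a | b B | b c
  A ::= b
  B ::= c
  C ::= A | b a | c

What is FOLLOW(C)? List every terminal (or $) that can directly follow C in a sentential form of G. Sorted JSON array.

FIRST iteration:
round 1:
  A via A→b: +{b}
  B via B→c: +{c}
  C via C→A: +{b}
  C via C→c: +{c}
  S via S→C C a: +{b,c}
  S: {b,c}  A: {b}  B: {c}  C: {b,c}
round 2: (stable)
  S: {b,c}  A: {b}  B: {c}  C: {b,c}

FOLLOW iteration:
seed FOLLOW(S) with $
[1]
  S→C C a: FOLLOW(C) ⊇ FIRST(C) = {b,c}; new: +{b,c}
  S→C C a: FOLLOW(C) ⊇ FIRST(a) = {a}; new: +{a}
  S→b B: FOLLOW(B) ⊇ FOLLOW(S) ⊇ {$}; new: +{$}
  S: {$}  A: {}  B: {$}  C: {a,b,c}
[2]
  C→A: FOLLOW(A) ⊇ FOLLOW(C) ⊇ {a,b,c}; new: +{a,b,c}
  S: {$}  A: {a,b,c}  B: {$}  C: {a,b,c}
[3] done
  S: {$}  A: {a,b,c}  B: {$}  C: {a,b,c}

FOLLOW(C) = ["a", "b", "c"]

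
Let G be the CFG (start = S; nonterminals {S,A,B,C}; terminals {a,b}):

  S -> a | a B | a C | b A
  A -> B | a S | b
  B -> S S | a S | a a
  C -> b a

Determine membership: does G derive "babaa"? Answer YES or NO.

Convert to CNF:
  S -> T0 B | T0 C | T1 A | a
  A -> S S | T0 S | T0 T0 | b
  B -> S S | T0 S | T0 T0
  C -> T1 T0
  T0 -> a
  T1 -> b

Fill CYK table bottom-up:
  [0..0]={A,T1}  "b"  orig:{A}
  [1..1]={S,T0}  "a"  orig:{S}
  [2..2]={A,T1}  "b"  orig:{A}
  [3..3]={S,T0}  "a"  orig:{S}
  [4..4]={S,T0}  "a"  orig:{S}
  [0..1]={C}  "ba"
  [1..2]=∅  "ab"
  [2..3]={C}  "ba"
  [3..4]={A,B}  "aa"
  [0..2]=∅  "bab"
  [1..3]={S}  "aba"
  [2..4]={S}  "baa"
  [0..3]=∅  "baba"
  [1..4]={A,B}  "abaa"
  [0..4]={S}  "babaa"

S ∈ T[0,4] ⇒ YES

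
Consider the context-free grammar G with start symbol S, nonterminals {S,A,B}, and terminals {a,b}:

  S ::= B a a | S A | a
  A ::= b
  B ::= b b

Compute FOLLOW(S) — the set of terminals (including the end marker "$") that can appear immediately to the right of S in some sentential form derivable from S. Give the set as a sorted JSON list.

FIRST iteration:
iter 1:
  A via A→b: +{b}
  B via B→b b: +{b}
  S via S→B a a: +{b}
  S via S→a: +{a}
  FIRST(S)={a,b}  FIRST(A)={b}  FIRST(B)={b}
iter 2: done
  FIRST(S)={a,b}  FIRST(A)={b}  FIRST(B)={b}

Compute FOLLOW by fixpoint:
FOLLOW(S) := {$}
iter 1:
  S→B a a: FOLLOW(B) ⊇ FIRST(a) = {a}; new: +{a}
  S→S A: FOLLOW(S) ⊇ FIRST(A) = {b}; new: +{b}
  S→S A: FOLLOW(A) ⊇ FOLLOW(S) ⊇ {$,b}; new: +{$,b}
  FOLLOW[S]={$,b}  FOLLOW[A]={$,b}  FOLLOW[B]={a}
iter 2: (no change)
  FOLLOW[S]={$,b}  FOLLOW[A]={$,b}  FOLLOW[B]={a}

FOLLOW(S) = ["$", "b"]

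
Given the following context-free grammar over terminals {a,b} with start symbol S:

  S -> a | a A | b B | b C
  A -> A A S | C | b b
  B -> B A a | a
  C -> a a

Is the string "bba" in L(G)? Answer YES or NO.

Convert to CNF:
  S -> T0 A | T1 B | T1 C | a
  A -> A X2 | T0 T0 | T1 T1
  B -> B X3 | a
  C -> T0 T0
  T0 -> a
  T1 -> b
  X2 -> A S
  X3 -> A T0

CYK fill:
  cell(0,0) b: {T1}  orig:{}
  cell(1,1) b: {T1}  orig:{}
  cell(2,2) a: {B,S,T0}  orig:{B,S}
  cell(0,1) bb: {A}
  cell(1,2) ba: {S}
  cell(0,2) bba: {X2,X3}  orig:{}

S ∉ T[0,2] ⇒ NO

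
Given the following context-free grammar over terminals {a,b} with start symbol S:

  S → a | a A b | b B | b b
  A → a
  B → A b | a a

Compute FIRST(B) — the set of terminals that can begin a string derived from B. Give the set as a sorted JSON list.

FIRST sets, iterate to fixpoint:
round 1:
  A via A→a: +{a}
  B via B→A b: +{a}
  S via S→a: +{a}
  S via S→b B: +{b}
  FIRST(S)={a,b}  FIRST(A)={a}  FIRST(B)={a}
round 2: (stable)
  FIRST(S)={a,b}  FIRST(A)={a}  FIRST(B)={a}

FIRST(B) = ["a"]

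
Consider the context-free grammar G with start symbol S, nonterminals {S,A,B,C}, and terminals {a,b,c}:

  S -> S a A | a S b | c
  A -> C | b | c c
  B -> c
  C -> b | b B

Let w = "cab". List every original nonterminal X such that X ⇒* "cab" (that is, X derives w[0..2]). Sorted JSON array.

Convert to CNF:
  S -> S X3 | T2 X4 | c
  A -> T0 B | T1 T1 | b
  B -> c
  C -> T0 B | b
  T0 -> b
  T1 -> c
  T2 -> a
  X3 -> T2 A
  X4 -> S T0

CYK table (by increasing span), restricted to cells inside w[0..2]:
  cell(0,0) c: {B,S,T1}  orig:{B,S}
  cell(1,1) a: {T2}  orig:{}
  cell(2,2) b: {A,C,T0}  orig:{A,C}
  cell(0,1) ca: ∅
  cell(1,2) ab: {X3}  orig:{}
  cell(0,2) cab: {S}

Original NTs in T[0,2] deriving "cab": ["S"]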